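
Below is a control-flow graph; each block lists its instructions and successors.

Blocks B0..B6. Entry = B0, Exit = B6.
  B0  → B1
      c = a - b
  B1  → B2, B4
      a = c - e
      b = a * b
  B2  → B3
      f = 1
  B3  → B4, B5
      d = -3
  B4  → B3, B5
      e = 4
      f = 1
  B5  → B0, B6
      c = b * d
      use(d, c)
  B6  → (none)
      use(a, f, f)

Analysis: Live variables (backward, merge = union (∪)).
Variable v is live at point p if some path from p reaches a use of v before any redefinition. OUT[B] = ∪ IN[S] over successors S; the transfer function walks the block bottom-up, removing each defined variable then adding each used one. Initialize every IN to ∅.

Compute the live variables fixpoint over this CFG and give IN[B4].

Answer: {a, b, d}

Derivation:
Converged values:
  B0:  IN={a, b, d, e}  OUT={b, c, d, e}
  B1:  IN={b, c, d, e}  OUT={a, b, d, e}
  B2:  IN={a, b, e}  OUT={a, b, e, f}
  B3:  IN={a, b, e, f}  OUT={a, b, d, e, f}
  B4:  IN={a, b, d}  OUT={a, b, d, e, f}
  B5:  IN={a, b, d, e, f}  OUT={a, b, d, e, f}
  B6:  IN={a, f}  OUT={}

Merge at B4: OUT[B4] = IN[B3] ⊔ IN[B5] = {a, b, d, e, f}
Applying B4's transfer function to that OUT value gives IN[B4] (row B4 above).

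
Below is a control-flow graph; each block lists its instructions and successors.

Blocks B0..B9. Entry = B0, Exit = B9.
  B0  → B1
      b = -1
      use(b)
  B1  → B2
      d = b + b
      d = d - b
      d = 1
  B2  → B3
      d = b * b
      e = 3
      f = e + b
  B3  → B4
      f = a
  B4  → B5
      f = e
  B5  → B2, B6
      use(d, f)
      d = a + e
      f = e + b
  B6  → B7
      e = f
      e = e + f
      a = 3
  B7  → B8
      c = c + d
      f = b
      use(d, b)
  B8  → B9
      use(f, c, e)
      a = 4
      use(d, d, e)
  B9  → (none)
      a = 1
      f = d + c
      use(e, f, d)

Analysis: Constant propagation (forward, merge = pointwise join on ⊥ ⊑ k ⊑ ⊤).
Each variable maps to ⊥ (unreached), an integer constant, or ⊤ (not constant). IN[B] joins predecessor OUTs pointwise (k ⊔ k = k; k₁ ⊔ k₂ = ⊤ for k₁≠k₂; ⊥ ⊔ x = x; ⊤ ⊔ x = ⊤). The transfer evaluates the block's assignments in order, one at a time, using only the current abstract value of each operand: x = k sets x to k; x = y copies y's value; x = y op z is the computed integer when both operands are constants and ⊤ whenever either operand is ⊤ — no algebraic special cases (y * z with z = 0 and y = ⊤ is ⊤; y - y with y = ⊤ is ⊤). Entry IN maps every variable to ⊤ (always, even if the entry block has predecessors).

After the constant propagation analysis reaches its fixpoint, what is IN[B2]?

Converged values:
  B0:  IN=(all ⊤)  OUT={b:-1; rest ⊤}
  B1:  IN={b:-1; rest ⊤}  OUT={b:-1, d:1; rest ⊤}
  B2:  IN={b:-1; rest ⊤}  OUT={b:-1, d:1, e:3, f:2; rest ⊤}
  B3:  IN={b:-1, d:1, e:3, f:2; rest ⊤}  OUT={b:-1, d:1, e:3; rest ⊤}
  B4:  IN={b:-1, d:1, e:3; rest ⊤}  OUT={b:-1, d:1, e:3, f:3; rest ⊤}
  B5:  IN={b:-1, d:1, e:3, f:3; rest ⊤}  OUT={b:-1, e:3, f:2; rest ⊤}
  B6:  IN={b:-1, e:3, f:2; rest ⊤}  OUT={a:3, b:-1, e:4, f:2; rest ⊤}
  B7:  IN={a:3, b:-1, e:4, f:2; rest ⊤}  OUT={a:3, b:-1, e:4, f:-1; rest ⊤}
  B8:  IN={a:3, b:-1, e:4, f:-1; rest ⊤}  OUT={a:4, b:-1, e:4, f:-1; rest ⊤}
  B9:  IN={a:4, b:-1, e:4, f:-1; rest ⊤}  OUT={a:1, b:-1, e:4; rest ⊤}

Merge at B2: IN[B2] = OUT[B1] ⊔ OUT[B5] = {a: ⊤, b: -1, c: ⊤, d: ⊤, e: ⊤, f: ⊤}

Answer: {a: ⊤, b: -1, c: ⊤, d: ⊤, e: ⊤, f: ⊤}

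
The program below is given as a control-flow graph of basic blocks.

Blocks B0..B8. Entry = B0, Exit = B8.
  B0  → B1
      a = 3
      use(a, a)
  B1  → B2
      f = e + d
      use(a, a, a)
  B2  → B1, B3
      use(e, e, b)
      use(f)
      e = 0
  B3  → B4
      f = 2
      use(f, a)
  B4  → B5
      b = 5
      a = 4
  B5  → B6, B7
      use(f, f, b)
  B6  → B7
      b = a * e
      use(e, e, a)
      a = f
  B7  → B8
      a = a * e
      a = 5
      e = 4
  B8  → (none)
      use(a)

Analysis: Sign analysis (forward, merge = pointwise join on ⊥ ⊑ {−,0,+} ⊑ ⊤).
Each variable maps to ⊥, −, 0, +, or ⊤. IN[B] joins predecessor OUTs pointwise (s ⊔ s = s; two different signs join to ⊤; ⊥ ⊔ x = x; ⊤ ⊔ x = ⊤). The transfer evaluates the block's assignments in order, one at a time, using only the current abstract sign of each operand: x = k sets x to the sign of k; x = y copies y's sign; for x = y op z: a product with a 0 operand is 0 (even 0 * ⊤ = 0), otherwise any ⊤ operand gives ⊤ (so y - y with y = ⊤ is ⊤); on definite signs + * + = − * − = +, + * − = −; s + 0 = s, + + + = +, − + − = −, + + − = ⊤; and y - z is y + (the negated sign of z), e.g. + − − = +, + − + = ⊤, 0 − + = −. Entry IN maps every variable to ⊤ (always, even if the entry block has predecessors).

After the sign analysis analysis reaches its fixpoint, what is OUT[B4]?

Answer: {a: +, b: +, c: ⊤, d: ⊤, e: 0, f: +}

Trace:
Converged values:
  B0:  IN=(all ⊤)  OUT={a:+; rest ⊤}
  B1:  IN={a:+; rest ⊤}  OUT={a:+; rest ⊤}
  B2:  IN={a:+; rest ⊤}  OUT={a:+, e:0; rest ⊤}
  B3:  IN={a:+, e:0; rest ⊤}  OUT={a:+, e:0, f:+; rest ⊤}
  B4:  IN={a:+, e:0, f:+; rest ⊤}  OUT={a:+, b:+, e:0, f:+; rest ⊤}
  B5:  IN={a:+, b:+, e:0, f:+; rest ⊤}  OUT={a:+, b:+, e:0, f:+; rest ⊤}
  B6:  IN={a:+, b:+, e:0, f:+; rest ⊤}  OUT={a:+, b:0, e:0, f:+; rest ⊤}
  B7:  IN={a:+, e:0, f:+; rest ⊤}  OUT={a:+, e:+, f:+; rest ⊤}
  B8:  IN={a:+, e:+, f:+; rest ⊤}  OUT={a:+, e:+, f:+; rest ⊤}

Merge at B4: IN[B4] = OUT[B3] = {a: +, b: ⊤, c: ⊤, d: ⊤, e: 0, f: +}
Applying B4's transfer function to that IN value gives OUT[B4] (row B4 above).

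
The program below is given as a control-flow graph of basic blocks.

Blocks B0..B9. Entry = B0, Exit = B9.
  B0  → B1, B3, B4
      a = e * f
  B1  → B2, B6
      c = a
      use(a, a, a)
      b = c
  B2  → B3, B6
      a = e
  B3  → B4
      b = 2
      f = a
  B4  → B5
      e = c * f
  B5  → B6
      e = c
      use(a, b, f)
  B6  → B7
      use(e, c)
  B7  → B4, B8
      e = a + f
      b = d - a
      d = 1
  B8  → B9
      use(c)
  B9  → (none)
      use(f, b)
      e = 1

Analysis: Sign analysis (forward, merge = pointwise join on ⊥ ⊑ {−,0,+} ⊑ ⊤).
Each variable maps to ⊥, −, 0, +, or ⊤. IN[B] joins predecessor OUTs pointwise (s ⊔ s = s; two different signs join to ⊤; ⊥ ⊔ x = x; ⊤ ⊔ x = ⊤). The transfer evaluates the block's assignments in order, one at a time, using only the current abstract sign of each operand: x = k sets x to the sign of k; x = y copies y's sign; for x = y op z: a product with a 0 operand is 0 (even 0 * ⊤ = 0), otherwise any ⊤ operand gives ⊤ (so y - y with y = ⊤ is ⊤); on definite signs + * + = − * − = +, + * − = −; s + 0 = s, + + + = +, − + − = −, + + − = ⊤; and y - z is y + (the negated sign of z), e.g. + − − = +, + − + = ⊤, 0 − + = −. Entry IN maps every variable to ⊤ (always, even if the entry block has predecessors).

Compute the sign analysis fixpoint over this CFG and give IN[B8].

Converged values:
  B0:  IN=(all ⊤)  OUT=(all ⊤)
  B1:  IN=(all ⊤)  OUT=(all ⊤)
  B2:  IN=(all ⊤)  OUT=(all ⊤)
  B3:  IN=(all ⊤)  OUT={b:+; rest ⊤}
  B4:  IN=(all ⊤)  OUT=(all ⊤)
  B5:  IN=(all ⊤)  OUT=(all ⊤)
  B6:  IN=(all ⊤)  OUT=(all ⊤)
  B7:  IN=(all ⊤)  OUT={d:+; rest ⊤}
  B8:  IN={d:+; rest ⊤}  OUT={d:+; rest ⊤}
  B9:  IN={d:+; rest ⊤}  OUT={d:+, e:+; rest ⊤}

Merge at B8: IN[B8] = OUT[B7] = {a: ⊤, b: ⊤, c: ⊤, d: +, e: ⊤, f: ⊤}

Answer: {a: ⊤, b: ⊤, c: ⊤, d: +, e: ⊤, f: ⊤}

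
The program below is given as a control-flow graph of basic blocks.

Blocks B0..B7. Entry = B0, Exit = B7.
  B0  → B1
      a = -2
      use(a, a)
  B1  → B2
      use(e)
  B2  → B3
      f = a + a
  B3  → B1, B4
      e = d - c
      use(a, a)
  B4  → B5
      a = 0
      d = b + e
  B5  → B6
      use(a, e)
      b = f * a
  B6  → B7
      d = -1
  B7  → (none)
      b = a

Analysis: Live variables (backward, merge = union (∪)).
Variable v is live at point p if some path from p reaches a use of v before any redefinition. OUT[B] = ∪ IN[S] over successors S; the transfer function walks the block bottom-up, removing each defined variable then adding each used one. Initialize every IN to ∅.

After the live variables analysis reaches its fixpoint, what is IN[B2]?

Per-block solution:
  B0: | IN={b, c, d, e} | OUT={a, b, c, d, e}
  B1: | IN={a, b, c, d, e} | OUT={a, b, c, d}
  B2: | IN={a, b, c, d} | OUT={a, b, c, d, f}
  B3: | IN={a, b, c, d, f} | OUT={a, b, c, d, e, f}
  B4: | IN={b, e, f} | OUT={a, e, f}
  B5: | IN={a, e, f} | OUT={a}
  B6: | IN={a} | OUT={a}
  B7: | IN={a} | OUT={}

Merge at B2: OUT[B2] = IN[B3] = {a, b, c, d, f}
Applying B2's transfer function to that OUT value gives IN[B2] (row B2 above).

Answer: {a, b, c, d}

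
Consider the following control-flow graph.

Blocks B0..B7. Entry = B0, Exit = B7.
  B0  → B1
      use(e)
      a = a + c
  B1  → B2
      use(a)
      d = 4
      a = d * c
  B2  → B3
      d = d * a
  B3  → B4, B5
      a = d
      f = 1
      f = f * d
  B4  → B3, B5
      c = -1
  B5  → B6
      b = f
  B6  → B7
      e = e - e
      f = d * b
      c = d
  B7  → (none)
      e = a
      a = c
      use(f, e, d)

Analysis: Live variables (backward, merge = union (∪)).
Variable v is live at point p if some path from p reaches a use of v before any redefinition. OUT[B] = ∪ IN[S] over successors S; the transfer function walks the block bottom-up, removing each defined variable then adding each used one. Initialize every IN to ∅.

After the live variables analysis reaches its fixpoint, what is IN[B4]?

Fixpoint table:
  B0:  IN={a, c, e}  OUT={a, c, e}
  B1:  IN={a, c, e}  OUT={a, d, e}
  B2:  IN={a, d, e}  OUT={d, e}
  B3:  IN={d, e}  OUT={a, d, e, f}
  B4:  IN={a, d, e, f}  OUT={a, d, e, f}
  B5:  IN={a, d, e, f}  OUT={a, b, d, e}
  B6:  IN={a, b, d, e}  OUT={a, c, d, f}
  B7:  IN={a, c, d, f}  OUT={}

Merge at B4: OUT[B4] = IN[B3] ⊔ IN[B5] = {a, d, e, f}
Applying B4's transfer function to that OUT value gives IN[B4] (row B4 above).

Answer: {a, d, e, f}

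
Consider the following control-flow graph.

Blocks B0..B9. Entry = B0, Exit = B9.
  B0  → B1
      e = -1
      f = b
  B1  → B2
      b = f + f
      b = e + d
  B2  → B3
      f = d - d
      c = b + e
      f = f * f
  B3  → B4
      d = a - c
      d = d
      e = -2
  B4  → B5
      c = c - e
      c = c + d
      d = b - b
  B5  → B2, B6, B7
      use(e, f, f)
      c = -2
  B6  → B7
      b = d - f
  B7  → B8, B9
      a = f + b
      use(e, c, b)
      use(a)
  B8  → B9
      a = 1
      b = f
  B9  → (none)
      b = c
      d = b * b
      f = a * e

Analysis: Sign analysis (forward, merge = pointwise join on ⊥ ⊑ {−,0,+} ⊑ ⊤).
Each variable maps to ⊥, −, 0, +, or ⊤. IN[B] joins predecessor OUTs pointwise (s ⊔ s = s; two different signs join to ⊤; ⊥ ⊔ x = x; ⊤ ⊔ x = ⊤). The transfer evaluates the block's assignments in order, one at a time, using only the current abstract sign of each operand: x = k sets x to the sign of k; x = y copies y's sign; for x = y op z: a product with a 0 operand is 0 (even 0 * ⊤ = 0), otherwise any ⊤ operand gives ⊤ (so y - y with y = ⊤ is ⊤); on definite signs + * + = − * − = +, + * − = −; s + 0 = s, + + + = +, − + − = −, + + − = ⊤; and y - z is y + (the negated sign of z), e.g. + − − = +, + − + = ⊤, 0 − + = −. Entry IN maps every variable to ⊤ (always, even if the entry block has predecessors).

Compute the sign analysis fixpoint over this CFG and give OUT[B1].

Fixpoint table:
  B0:  IN=(all ⊤)  OUT={e:-; rest ⊤}
  B1:  IN={e:-; rest ⊤}  OUT={e:-; rest ⊤}
  B2:  IN={e:-; rest ⊤}  OUT={e:-; rest ⊤}
  B3:  IN={e:-; rest ⊤}  OUT={e:-; rest ⊤}
  B4:  IN={e:-; rest ⊤}  OUT={e:-; rest ⊤}
  B5:  IN={e:-; rest ⊤}  OUT={c:-, e:-; rest ⊤}
  B6:  IN={c:-, e:-; rest ⊤}  OUT={c:-, e:-; rest ⊤}
  B7:  IN={c:-, e:-; rest ⊤}  OUT={c:-, e:-; rest ⊤}
  B8:  IN={c:-, e:-; rest ⊤}  OUT={a:+, c:-, e:-; rest ⊤}
  B9:  IN={c:-, e:-; rest ⊤}  OUT={b:-, c:-, d:+, e:-; rest ⊤}

Merge at B1: IN[B1] = OUT[B0] = {a: ⊤, b: ⊤, c: ⊤, d: ⊤, e: -, f: ⊤}
Applying B1's transfer function to that IN value gives OUT[B1] (row B1 above).

Answer: {a: ⊤, b: ⊤, c: ⊤, d: ⊤, e: -, f: ⊤}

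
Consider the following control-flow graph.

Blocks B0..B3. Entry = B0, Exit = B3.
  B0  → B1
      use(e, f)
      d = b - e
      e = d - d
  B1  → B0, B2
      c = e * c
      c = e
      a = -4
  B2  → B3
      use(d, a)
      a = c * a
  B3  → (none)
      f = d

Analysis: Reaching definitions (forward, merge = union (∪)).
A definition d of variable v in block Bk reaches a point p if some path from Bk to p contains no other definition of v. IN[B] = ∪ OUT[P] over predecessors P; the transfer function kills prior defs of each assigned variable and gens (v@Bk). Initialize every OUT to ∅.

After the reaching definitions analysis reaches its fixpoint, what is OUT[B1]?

Answer: {a@B1, c@B1, d@B0, e@B0}

Working:
Converged values:
  B0:   IN={a@B1, c@B1, d@B0, e@B0}   OUT={a@B1, c@B1, d@B0, e@B0}
  B1:   IN={a@B1, c@B1, d@B0, e@B0}   OUT={a@B1, c@B1, d@B0, e@B0}
  B2:   IN={a@B1, c@B1, d@B0, e@B0}   OUT={a@B2, c@B1, d@B0, e@B0}
  B3:   IN={a@B2, c@B1, d@B0, e@B0}   OUT={a@B2, c@B1, d@B0, e@B0, f@B3}

Merge at B1: IN[B1] = OUT[B0] = {a@B1, c@B1, d@B0, e@B0}
Applying B1's transfer function to that IN value gives OUT[B1] (row B1 above).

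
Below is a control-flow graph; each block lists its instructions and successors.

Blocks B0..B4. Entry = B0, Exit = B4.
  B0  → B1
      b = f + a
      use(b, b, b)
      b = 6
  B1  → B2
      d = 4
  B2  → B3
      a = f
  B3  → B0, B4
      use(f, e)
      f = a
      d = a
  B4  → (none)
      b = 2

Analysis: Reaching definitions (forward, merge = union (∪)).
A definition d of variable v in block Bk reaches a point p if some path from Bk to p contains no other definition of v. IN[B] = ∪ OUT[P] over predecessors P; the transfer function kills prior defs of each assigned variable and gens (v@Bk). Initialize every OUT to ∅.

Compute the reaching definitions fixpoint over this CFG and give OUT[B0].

Answer: {a@B2, b@B0, d@B3, f@B3}

Working:
Converged values:
  B0: | IN={a@B2, b@B0, d@B3, f@B3} | OUT={a@B2, b@B0, d@B3, f@B3}
  B1: | IN={a@B2, b@B0, d@B3, f@B3} | OUT={a@B2, b@B0, d@B1, f@B3}
  B2: | IN={a@B2, b@B0, d@B1, f@B3} | OUT={a@B2, b@B0, d@B1, f@B3}
  B3: | IN={a@B2, b@B0, d@B1, f@B3} | OUT={a@B2, b@B0, d@B3, f@B3}
  B4: | IN={a@B2, b@B0, d@B3, f@B3} | OUT={a@B2, b@B4, d@B3, f@B3}

Merge at B0 (entry node, so the boundary value {} is joined with the incoming edge(s)): IN[B0] = {} ⊔ OUT[B3] = {a@B2, b@B0, d@B3, f@B3}
Applying B0's transfer function to that IN value gives OUT[B0] (row B0 above).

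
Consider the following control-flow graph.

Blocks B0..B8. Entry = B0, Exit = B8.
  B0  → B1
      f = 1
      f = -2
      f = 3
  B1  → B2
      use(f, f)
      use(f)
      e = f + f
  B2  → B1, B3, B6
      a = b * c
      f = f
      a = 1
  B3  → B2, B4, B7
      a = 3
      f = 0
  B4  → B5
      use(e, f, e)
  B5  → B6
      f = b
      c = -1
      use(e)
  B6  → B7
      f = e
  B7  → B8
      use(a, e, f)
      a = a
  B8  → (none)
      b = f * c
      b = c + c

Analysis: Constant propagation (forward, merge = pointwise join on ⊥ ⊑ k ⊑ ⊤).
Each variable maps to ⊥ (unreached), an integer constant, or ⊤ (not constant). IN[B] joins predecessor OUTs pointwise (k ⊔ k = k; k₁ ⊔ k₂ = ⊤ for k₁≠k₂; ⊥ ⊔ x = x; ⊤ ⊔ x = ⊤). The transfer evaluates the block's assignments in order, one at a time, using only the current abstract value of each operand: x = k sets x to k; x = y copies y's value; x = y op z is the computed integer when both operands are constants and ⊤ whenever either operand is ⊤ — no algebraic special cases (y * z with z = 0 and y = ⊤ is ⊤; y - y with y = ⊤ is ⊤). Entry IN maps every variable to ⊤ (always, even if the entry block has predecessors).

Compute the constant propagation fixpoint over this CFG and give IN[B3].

Answer: {a: 1, b: ⊤, c: ⊤, d: ⊤, e: ⊤, f: ⊤}

Working:
Converged values:
  B0:  IN=(all ⊤)  OUT={f:3; rest ⊤}
  B1:  IN=(all ⊤)  OUT=(all ⊤)
  B2:  IN=(all ⊤)  OUT={a:1; rest ⊤}
  B3:  IN={a:1; rest ⊤}  OUT={a:3, f:0; rest ⊤}
  B4:  IN={a:3, f:0; rest ⊤}  OUT={a:3, f:0; rest ⊤}
  B5:  IN={a:3, f:0; rest ⊤}  OUT={a:3, c:-1; rest ⊤}
  B6:  IN=(all ⊤)  OUT=(all ⊤)
  B7:  IN=(all ⊤)  OUT=(all ⊤)
  B8:  IN=(all ⊤)  OUT=(all ⊤)

Merge at B3: IN[B3] = OUT[B2] = {a: 1, b: ⊤, c: ⊤, d: ⊤, e: ⊤, f: ⊤}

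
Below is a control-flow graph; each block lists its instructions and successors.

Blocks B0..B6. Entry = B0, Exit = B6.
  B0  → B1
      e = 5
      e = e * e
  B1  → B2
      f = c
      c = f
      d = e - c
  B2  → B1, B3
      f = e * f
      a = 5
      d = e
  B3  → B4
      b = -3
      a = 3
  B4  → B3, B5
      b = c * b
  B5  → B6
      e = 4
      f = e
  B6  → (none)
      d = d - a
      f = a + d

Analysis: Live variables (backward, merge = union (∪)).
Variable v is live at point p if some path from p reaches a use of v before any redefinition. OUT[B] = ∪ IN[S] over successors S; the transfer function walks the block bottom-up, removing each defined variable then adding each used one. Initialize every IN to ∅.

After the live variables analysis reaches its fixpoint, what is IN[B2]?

Answer: {c, e, f}

Working:
Per-block solution:
  B0:  IN={c}  OUT={c, e}
  B1:  IN={c, e}  OUT={c, e, f}
  B2:  IN={c, e, f}  OUT={c, d, e}
  B3:  IN={c, d}  OUT={a, b, c, d}
  B4:  IN={a, b, c, d}  OUT={a, c, d}
  B5:  IN={a, d}  OUT={a, d}
  B6:  IN={a, d}  OUT={}

Merge at B2: OUT[B2] = IN[B1] ⊔ IN[B3] = {c, d, e}
Applying B2's transfer function to that OUT value gives IN[B2] (row B2 above).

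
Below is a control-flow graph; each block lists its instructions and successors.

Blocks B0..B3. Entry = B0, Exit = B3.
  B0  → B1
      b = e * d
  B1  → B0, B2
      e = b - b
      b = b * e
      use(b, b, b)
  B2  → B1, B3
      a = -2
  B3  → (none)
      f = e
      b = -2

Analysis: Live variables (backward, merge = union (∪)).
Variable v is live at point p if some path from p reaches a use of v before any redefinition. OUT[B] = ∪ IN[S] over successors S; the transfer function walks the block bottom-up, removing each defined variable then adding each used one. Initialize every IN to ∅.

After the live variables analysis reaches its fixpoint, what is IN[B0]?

Fixpoint table:
  B0: | IN={d, e} | OUT={b, d}
  B1: | IN={b, d} | OUT={b, d, e}
  B2: | IN={b, d, e} | OUT={b, d, e}
  B3: | IN={e} | OUT={}

Merge at B0: OUT[B0] = IN[B1] = {b, d}
Applying B0's transfer function to that OUT value gives IN[B0] (row B0 above).

Answer: {d, e}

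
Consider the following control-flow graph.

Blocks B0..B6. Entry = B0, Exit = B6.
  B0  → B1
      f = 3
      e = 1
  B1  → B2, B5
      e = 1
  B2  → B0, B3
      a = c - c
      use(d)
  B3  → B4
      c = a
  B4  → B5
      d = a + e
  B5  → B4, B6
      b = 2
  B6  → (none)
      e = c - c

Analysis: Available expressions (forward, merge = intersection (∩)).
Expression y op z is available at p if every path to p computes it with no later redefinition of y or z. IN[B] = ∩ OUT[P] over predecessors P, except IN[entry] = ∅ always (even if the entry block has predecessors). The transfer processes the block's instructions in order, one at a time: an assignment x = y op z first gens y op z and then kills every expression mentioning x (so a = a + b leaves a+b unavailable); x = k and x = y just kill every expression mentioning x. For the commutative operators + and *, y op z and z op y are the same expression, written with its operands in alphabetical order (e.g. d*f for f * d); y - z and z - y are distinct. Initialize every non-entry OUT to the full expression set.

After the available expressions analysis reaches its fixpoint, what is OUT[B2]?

Answer: {c-c}

Derivation:
Fixpoint table:
  B0:   IN={}   OUT={}
  B1:   IN={}   OUT={}
  B2:   IN={}   OUT={c-c}
  B3:   IN={c-c}   OUT={}
  B4:   IN={}   OUT={a+e}
  B5:   IN={}   OUT={}
  B6:   IN={}   OUT={c-c}

Merge at B2: IN[B2] = OUT[B1] = {}
Applying B2's transfer function to that IN value gives OUT[B2] (row B2 above).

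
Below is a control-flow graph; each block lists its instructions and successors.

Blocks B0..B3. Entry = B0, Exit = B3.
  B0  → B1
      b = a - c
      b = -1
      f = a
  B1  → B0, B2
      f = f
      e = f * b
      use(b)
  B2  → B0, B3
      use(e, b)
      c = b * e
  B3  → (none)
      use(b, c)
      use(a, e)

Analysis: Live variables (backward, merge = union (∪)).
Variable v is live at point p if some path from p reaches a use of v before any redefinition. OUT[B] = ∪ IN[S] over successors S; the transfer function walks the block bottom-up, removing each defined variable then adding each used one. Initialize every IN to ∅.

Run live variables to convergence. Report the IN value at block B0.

Answer: {a, c}

Working:
Converged values:
  B0:   IN={a, c}   OUT={a, b, c, f}
  B1:   IN={a, b, c, f}   OUT={a, b, c, e}
  B2:   IN={a, b, e}   OUT={a, b, c, e}
  B3:   IN={a, b, c, e}   OUT={}

Merge at B0: OUT[B0] = IN[B1] = {a, b, c, f}
Applying B0's transfer function to that OUT value gives IN[B0] (row B0 above).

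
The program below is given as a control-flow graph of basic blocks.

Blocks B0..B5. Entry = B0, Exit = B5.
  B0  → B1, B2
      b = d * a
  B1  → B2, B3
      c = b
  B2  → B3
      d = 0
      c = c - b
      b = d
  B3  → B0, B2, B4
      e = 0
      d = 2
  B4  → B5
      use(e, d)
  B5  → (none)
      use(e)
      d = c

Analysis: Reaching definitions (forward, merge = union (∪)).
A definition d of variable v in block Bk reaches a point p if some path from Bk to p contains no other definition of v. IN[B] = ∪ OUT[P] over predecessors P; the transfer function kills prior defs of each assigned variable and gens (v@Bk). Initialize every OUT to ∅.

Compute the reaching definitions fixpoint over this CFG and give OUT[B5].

Fixpoint table:
  B0:   IN={b@B0, b@B2, c@B1, c@B2, d@B3, e@B3}   OUT={b@B0, c@B1, c@B2, d@B3, e@B3}
  B1:   IN={b@B0, c@B1, c@B2, d@B3, e@B3}   OUT={b@B0, c@B1, d@B3, e@B3}
  B2:   IN={b@B0, b@B2, c@B1, c@B2, d@B3, e@B3}   OUT={b@B2, c@B2, d@B2, e@B3}
  B3:   IN={b@B0, b@B2, c@B1, c@B2, d@B2, d@B3, e@B3}   OUT={b@B0, b@B2, c@B1, c@B2, d@B3, e@B3}
  B4:   IN={b@B0, b@B2, c@B1, c@B2, d@B3, e@B3}   OUT={b@B0, b@B2, c@B1, c@B2, d@B3, e@B3}
  B5:   IN={b@B0, b@B2, c@B1, c@B2, d@B3, e@B3}   OUT={b@B0, b@B2, c@B1, c@B2, d@B5, e@B3}

Merge at B5: IN[B5] = OUT[B4] = {b@B0, b@B2, c@B1, c@B2, d@B3, e@B3}
Applying B5's transfer function to that IN value gives OUT[B5] (row B5 above).

Answer: {b@B0, b@B2, c@B1, c@B2, d@B5, e@B3}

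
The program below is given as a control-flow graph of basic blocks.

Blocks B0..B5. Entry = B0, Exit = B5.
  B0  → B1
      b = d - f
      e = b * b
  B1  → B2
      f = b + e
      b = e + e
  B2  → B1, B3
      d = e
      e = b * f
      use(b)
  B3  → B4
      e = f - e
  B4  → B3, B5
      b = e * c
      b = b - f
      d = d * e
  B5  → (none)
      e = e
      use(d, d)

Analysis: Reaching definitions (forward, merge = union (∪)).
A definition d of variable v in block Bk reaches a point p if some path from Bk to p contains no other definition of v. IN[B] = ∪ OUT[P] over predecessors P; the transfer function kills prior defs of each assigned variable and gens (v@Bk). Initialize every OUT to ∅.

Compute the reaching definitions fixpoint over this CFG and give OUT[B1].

Answer: {b@B1, d@B2, e@B0, e@B2, f@B1}

Trace:
Fixpoint table:
  B0: | IN={} | OUT={b@B0, e@B0}
  B1: | IN={b@B0, b@B1, d@B2, e@B0, e@B2, f@B1} | OUT={b@B1, d@B2, e@B0, e@B2, f@B1}
  B2: | IN={b@B1, d@B2, e@B0, e@B2, f@B1} | OUT={b@B1, d@B2, e@B2, f@B1}
  B3: | IN={b@B1, b@B4, d@B2, d@B4, e@B2, e@B3, f@B1} | OUT={b@B1, b@B4, d@B2, d@B4, e@B3, f@B1}
  B4: | IN={b@B1, b@B4, d@B2, d@B4, e@B3, f@B1} | OUT={b@B4, d@B4, e@B3, f@B1}
  B5: | IN={b@B4, d@B4, e@B3, f@B1} | OUT={b@B4, d@B4, e@B5, f@B1}

Merge at B1: IN[B1] = OUT[B0] ⊔ OUT[B2] = {b@B0, b@B1, d@B2, e@B0, e@B2, f@B1}
Applying B1's transfer function to that IN value gives OUT[B1] (row B1 above).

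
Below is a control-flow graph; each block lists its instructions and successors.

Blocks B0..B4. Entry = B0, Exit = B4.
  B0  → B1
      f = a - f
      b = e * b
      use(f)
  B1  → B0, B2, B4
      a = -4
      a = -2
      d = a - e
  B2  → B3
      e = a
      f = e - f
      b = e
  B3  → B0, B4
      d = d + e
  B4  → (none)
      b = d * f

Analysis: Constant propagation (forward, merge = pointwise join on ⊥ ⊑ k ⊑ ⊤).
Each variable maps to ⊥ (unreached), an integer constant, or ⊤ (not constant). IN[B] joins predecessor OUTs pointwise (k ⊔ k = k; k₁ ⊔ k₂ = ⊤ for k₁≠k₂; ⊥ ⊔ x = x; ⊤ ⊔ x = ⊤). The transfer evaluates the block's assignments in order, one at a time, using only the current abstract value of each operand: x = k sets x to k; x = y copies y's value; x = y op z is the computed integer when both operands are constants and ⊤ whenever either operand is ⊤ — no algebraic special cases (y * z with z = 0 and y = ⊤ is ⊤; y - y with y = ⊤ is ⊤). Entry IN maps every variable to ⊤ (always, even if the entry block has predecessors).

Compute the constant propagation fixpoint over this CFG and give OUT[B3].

Answer: {a: -2, b: -2, c: ⊤, d: ⊤, e: -2, f: ⊤}

Trace:
Per-block solution:
  B0: | IN=(all ⊤) | OUT=(all ⊤)
  B1: | IN=(all ⊤) | OUT={a:-2; rest ⊤}
  B2: | IN={a:-2; rest ⊤} | OUT={a:-2, b:-2, e:-2; rest ⊤}
  B3: | IN={a:-2, b:-2, e:-2; rest ⊤} | OUT={a:-2, b:-2, e:-2; rest ⊤}
  B4: | IN={a:-2; rest ⊤} | OUT={a:-2; rest ⊤}

Merge at B3: IN[B3] = OUT[B2] = {a: -2, b: -2, c: ⊤, d: ⊤, e: -2, f: ⊤}
Applying B3's transfer function to that IN value gives OUT[B3] (row B3 above).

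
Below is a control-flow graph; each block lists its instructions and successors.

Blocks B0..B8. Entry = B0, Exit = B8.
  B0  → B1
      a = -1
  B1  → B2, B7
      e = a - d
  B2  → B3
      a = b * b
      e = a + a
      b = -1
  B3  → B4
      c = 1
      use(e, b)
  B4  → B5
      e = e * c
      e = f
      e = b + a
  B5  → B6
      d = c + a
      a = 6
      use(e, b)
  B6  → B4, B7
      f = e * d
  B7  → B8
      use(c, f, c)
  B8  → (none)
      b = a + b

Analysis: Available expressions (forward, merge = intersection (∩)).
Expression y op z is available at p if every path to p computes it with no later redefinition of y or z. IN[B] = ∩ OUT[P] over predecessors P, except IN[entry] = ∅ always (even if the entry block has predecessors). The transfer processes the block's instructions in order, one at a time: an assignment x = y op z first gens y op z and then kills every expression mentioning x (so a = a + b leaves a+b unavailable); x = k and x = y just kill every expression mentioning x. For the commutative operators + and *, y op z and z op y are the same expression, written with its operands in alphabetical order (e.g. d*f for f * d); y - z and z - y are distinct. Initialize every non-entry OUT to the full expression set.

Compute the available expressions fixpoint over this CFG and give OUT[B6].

Per-block solution:
  B0:  IN={}  OUT={}
  B1:  IN={}  OUT={a-d}
  B2:  IN={a-d}  OUT={a+a}
  B3:  IN={a+a}  OUT={a+a}
  B4:  IN={}  OUT={a+b}
  B5:  IN={a+b}  OUT={}
  B6:  IN={}  OUT={d*e}
  B7:  IN={}  OUT={}
  B8:  IN={}  OUT={}

Merge at B6: IN[B6] = OUT[B5] = {}
Applying B6's transfer function to that IN value gives OUT[B6] (row B6 above).

Answer: {d*e}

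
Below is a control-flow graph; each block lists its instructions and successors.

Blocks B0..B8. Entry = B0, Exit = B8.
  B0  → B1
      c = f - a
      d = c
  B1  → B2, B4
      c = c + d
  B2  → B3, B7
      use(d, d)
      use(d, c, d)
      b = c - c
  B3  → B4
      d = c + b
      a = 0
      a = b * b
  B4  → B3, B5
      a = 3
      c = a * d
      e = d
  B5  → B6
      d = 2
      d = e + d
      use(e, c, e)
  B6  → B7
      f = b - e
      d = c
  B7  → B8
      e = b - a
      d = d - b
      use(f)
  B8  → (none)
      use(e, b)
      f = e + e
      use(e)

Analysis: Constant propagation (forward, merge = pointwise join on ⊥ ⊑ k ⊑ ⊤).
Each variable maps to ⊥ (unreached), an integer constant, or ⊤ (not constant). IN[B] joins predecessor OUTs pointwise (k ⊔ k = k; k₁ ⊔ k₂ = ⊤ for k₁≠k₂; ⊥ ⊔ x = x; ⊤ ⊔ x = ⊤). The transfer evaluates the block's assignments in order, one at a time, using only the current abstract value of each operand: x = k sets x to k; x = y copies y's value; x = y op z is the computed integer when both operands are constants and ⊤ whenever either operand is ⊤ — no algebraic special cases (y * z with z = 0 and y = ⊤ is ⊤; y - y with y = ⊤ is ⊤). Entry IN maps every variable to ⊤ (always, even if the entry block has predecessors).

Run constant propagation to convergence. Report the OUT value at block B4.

Fixpoint table:
  B0: | IN=(all ⊤) | OUT=(all ⊤)
  B1: | IN=(all ⊤) | OUT=(all ⊤)
  B2: | IN=(all ⊤) | OUT=(all ⊤)
  B3: | IN=(all ⊤) | OUT=(all ⊤)
  B4: | IN=(all ⊤) | OUT={a:3; rest ⊤}
  B5: | IN={a:3; rest ⊤} | OUT={a:3; rest ⊤}
  B6: | IN={a:3; rest ⊤} | OUT={a:3; rest ⊤}
  B7: | IN=(all ⊤) | OUT=(all ⊤)
  B8: | IN=(all ⊤) | OUT=(all ⊤)

Merge at B4: IN[B4] = OUT[B1] ⊔ OUT[B3] = {a: ⊤, b: ⊤, c: ⊤, d: ⊤, e: ⊤, f: ⊤}
Applying B4's transfer function to that IN value gives OUT[B4] (row B4 above).

Answer: {a: 3, b: ⊤, c: ⊤, d: ⊤, e: ⊤, f: ⊤}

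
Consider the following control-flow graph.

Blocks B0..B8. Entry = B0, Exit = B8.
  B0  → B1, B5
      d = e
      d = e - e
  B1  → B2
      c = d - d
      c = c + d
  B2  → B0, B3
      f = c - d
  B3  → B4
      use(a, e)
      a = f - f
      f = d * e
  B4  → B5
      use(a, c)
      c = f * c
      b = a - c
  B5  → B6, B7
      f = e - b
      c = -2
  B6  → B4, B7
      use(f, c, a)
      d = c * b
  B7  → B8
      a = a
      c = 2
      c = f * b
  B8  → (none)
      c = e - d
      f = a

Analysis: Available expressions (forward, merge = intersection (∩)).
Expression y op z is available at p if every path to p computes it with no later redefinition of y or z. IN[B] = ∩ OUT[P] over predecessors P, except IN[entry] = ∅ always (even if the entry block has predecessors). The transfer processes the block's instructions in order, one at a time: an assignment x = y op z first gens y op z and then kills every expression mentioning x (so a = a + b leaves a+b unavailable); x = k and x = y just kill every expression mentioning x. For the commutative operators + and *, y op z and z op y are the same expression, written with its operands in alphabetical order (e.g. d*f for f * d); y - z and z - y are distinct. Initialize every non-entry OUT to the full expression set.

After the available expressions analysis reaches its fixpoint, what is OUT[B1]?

Answer: {d-d, e-e}

Derivation:
Per-block solution:
  B0: | IN={} | OUT={e-e}
  B1: | IN={e-e} | OUT={d-d, e-e}
  B2: | IN={d-d, e-e} | OUT={c-d, d-d, e-e}
  B3: | IN={c-d, d-d, e-e} | OUT={c-d, d*e, d-d, e-e}
  B4: | IN={e-e} | OUT={a-c, e-e}
  B5: | IN={e-e} | OUT={e-b, e-e}
  B6: | IN={e-b, e-e} | OUT={b*c, e-b, e-e}
  B7: | IN={e-b, e-e} | OUT={b*f, e-b, e-e}
  B8: | IN={b*f, e-b, e-e} | OUT={e-b, e-d, e-e}

Merge at B1: IN[B1] = OUT[B0] = {e-e}
Applying B1's transfer function to that IN value gives OUT[B1] (row B1 above).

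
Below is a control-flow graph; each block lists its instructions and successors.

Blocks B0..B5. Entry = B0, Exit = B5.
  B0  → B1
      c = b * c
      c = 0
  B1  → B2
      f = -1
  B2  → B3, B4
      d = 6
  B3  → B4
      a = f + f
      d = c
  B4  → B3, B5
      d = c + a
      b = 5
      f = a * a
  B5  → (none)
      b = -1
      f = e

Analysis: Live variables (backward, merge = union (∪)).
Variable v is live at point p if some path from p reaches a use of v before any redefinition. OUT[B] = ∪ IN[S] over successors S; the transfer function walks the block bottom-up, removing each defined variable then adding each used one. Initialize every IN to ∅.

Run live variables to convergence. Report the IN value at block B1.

Converged values:
  B0:   IN={a, b, c, e}   OUT={a, c, e}
  B1:   IN={a, c, e}   OUT={a, c, e, f}
  B2:   IN={a, c, e, f}   OUT={a, c, e, f}
  B3:   IN={c, e, f}   OUT={a, c, e}
  B4:   IN={a, c, e}   OUT={c, e, f}
  B5:   IN={e}   OUT={}

Merge at B1: OUT[B1] = IN[B2] = {a, c, e, f}
Applying B1's transfer function to that OUT value gives IN[B1] (row B1 above).

Answer: {a, c, e}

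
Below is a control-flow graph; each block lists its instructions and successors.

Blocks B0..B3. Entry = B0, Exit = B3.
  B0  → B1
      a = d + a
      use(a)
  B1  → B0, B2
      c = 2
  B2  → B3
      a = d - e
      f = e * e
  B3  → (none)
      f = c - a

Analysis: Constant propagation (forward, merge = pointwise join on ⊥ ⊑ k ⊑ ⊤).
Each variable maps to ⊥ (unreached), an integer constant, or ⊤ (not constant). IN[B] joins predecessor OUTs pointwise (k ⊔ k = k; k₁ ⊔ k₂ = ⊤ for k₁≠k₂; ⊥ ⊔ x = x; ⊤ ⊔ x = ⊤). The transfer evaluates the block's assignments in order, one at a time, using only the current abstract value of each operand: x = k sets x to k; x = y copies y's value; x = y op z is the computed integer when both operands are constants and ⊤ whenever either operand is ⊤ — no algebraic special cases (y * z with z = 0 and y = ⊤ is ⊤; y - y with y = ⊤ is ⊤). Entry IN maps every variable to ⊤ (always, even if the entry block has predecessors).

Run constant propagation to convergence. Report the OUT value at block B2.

Fixpoint table:
  B0:  IN=(all ⊤)  OUT=(all ⊤)
  B1:  IN=(all ⊤)  OUT={c:2; rest ⊤}
  B2:  IN={c:2; rest ⊤}  OUT={c:2; rest ⊤}
  B3:  IN={c:2; rest ⊤}  OUT={c:2; rest ⊤}

Merge at B2: IN[B2] = OUT[B1] = {a: ⊤, b: ⊤, c: 2, d: ⊤, e: ⊤, f: ⊤}
Applying B2's transfer function to that IN value gives OUT[B2] (row B2 above).

Answer: {a: ⊤, b: ⊤, c: 2, d: ⊤, e: ⊤, f: ⊤}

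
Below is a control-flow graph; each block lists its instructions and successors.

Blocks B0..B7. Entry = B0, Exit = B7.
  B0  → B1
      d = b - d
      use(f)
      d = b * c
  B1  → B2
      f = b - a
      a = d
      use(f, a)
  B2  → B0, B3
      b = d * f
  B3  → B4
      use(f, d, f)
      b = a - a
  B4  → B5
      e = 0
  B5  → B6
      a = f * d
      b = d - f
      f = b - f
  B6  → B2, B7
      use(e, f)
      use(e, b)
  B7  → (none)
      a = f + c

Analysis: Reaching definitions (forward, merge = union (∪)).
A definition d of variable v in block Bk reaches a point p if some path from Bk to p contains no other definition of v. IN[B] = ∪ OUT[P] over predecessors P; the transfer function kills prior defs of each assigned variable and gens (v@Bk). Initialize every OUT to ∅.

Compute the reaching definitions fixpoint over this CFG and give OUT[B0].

Answer: {a@B1, a@B5, b@B2, d@B0, e@B4, f@B1, f@B5}

Working:
Fixpoint table:
  B0: | IN={a@B1, a@B5, b@B2, d@B0, e@B4, f@B1, f@B5} | OUT={a@B1, a@B5, b@B2, d@B0, e@B4, f@B1, f@B5}
  B1: | IN={a@B1, a@B5, b@B2, d@B0, e@B4, f@B1, f@B5} | OUT={a@B1, b@B2, d@B0, e@B4, f@B1}
  B2: | IN={a@B1, a@B5, b@B2, b@B5, d@B0, e@B4, f@B1, f@B5} | OUT={a@B1, a@B5, b@B2, d@B0, e@B4, f@B1, f@B5}
  B3: | IN={a@B1, a@B5, b@B2, d@B0, e@B4, f@B1, f@B5} | OUT={a@B1, a@B5, b@B3, d@B0, e@B4, f@B1, f@B5}
  B4: | IN={a@B1, a@B5, b@B3, d@B0, e@B4, f@B1, f@B5} | OUT={a@B1, a@B5, b@B3, d@B0, e@B4, f@B1, f@B5}
  B5: | IN={a@B1, a@B5, b@B3, d@B0, e@B4, f@B1, f@B5} | OUT={a@B5, b@B5, d@B0, e@B4, f@B5}
  B6: | IN={a@B5, b@B5, d@B0, e@B4, f@B5} | OUT={a@B5, b@B5, d@B0, e@B4, f@B5}
  B7: | IN={a@B5, b@B5, d@B0, e@B4, f@B5} | OUT={a@B7, b@B5, d@B0, e@B4, f@B5}

Merge at B0 (entry node, so the boundary value {} is joined with the incoming edge(s)): IN[B0] = {} ⊔ OUT[B2] = {a@B1, a@B5, b@B2, d@B0, e@B4, f@B1, f@B5}
Applying B0's transfer function to that IN value gives OUT[B0] (row B0 above).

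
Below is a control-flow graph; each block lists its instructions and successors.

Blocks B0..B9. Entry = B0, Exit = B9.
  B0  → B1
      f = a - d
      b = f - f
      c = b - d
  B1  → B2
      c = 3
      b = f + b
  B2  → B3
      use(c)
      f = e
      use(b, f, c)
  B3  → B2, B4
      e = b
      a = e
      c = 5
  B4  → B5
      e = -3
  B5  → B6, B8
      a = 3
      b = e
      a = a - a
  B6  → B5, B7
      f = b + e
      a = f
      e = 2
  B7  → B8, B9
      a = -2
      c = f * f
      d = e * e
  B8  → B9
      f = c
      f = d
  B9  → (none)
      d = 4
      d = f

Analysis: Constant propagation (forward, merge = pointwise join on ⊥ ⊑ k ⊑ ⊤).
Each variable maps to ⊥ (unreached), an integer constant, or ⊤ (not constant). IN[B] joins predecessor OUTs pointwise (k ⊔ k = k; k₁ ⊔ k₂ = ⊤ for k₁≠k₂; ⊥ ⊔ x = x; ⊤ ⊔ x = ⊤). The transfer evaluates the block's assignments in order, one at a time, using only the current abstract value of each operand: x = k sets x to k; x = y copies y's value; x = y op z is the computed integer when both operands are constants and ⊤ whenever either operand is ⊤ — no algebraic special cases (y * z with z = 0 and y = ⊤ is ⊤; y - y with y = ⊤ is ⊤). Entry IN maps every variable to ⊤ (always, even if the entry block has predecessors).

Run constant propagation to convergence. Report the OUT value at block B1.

Fixpoint table:
  B0:  IN=(all ⊤)  OUT=(all ⊤)
  B1:  IN=(all ⊤)  OUT={c:3; rest ⊤}
  B2:  IN=(all ⊤)  OUT=(all ⊤)
  B3:  IN=(all ⊤)  OUT={c:5; rest ⊤}
  B4:  IN={c:5; rest ⊤}  OUT={c:5, e:-3; rest ⊤}
  B5:  IN={c:5; rest ⊤}  OUT={a:0, c:5; rest ⊤}
  B6:  IN={a:0, c:5; rest ⊤}  OUT={c:5, e:2; rest ⊤}
  B7:  IN={c:5, e:2; rest ⊤}  OUT={a:-2, d:4, e:2; rest ⊤}
  B8:  IN=(all ⊤)  OUT=(all ⊤)
  B9:  IN=(all ⊤)  OUT=(all ⊤)

Merge at B1: IN[B1] = OUT[B0] = {a: ⊤, b: ⊤, c: ⊤, d: ⊤, e: ⊤, f: ⊤}
Applying B1's transfer function to that IN value gives OUT[B1] (row B1 above).

Answer: {a: ⊤, b: ⊤, c: 3, d: ⊤, e: ⊤, f: ⊤}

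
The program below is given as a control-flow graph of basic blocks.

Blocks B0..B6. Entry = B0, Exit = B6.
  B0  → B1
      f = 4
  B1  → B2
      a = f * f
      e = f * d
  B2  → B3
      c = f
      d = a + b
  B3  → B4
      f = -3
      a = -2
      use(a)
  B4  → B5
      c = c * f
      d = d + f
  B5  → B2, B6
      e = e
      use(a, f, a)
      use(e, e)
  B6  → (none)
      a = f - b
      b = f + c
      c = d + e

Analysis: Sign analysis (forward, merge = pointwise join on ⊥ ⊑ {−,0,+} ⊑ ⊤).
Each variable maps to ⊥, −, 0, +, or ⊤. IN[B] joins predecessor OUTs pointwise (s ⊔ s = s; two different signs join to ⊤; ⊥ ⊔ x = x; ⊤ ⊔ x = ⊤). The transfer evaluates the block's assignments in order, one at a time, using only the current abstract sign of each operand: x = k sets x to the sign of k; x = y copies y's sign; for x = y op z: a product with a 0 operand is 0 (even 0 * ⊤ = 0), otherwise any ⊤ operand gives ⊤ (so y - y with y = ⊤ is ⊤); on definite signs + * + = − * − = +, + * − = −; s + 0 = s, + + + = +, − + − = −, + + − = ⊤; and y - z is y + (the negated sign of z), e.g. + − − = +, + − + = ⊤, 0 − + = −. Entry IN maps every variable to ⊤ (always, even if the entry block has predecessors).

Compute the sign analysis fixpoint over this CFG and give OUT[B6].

Per-block solution:
  B0: | IN=(all ⊤) | OUT={f:+; rest ⊤}
  B1: | IN={f:+; rest ⊤} | OUT={a:+, f:+; rest ⊤}
  B2: | IN=(all ⊤) | OUT=(all ⊤)
  B3: | IN=(all ⊤) | OUT={a:-, f:-; rest ⊤}
  B4: | IN={a:-, f:-; rest ⊤} | OUT={a:-, f:-; rest ⊤}
  B5: | IN={a:-, f:-; rest ⊤} | OUT={a:-, f:-; rest ⊤}
  B6: | IN={a:-, f:-; rest ⊤} | OUT={f:-; rest ⊤}

Merge at B6: IN[B6] = OUT[B5] = {a: -, b: ⊤, c: ⊤, d: ⊤, e: ⊤, f: -}
Applying B6's transfer function to that IN value gives OUT[B6] (row B6 above).

Answer: {a: ⊤, b: ⊤, c: ⊤, d: ⊤, e: ⊤, f: -}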